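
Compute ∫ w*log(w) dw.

w**2*log(w)/2 - w**2/4 + C

Use integration by parts with u = log(w), dv = w dw.
Then du = 1/w dw and v = w**2/2.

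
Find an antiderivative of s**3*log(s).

Use integration by parts with u = log(s), dv = s**3 ds.
Then du = 1/s ds and v = s**4/4.

s**4*log(s)/4 - s**4/16 + C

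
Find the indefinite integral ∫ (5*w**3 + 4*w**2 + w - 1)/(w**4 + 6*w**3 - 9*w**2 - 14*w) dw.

Factor the denominator: w*(w - 2)*(w + 1)*(w + 7).
Partial-fraction decomposition: 509/(126*(w + 7)) - 1/(6*(w + 1)) + 19/(18*(w - 2)) + 1/(14*w).
Integrate each term: A/(w−a) contributes A·log|w−a|.

log(w)/14 + 19*log(w - 2)/18 - log(w + 1)/6 + 509*log(w + 7)/126 + C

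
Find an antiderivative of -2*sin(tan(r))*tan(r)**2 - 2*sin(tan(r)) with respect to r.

2*cos(tan(r)) + C

Let u = tan(r), so du = (tan(r)**2 + 1) dr.
Rewriting, the integral becomes -2·∫ sin(u) du = -2·-cos(u).
Substituting back, u = tan(r).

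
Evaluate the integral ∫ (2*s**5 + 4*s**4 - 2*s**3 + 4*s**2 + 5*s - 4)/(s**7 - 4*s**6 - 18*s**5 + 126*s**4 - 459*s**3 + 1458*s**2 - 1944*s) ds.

Factor the denominator: s*(s - 4)*(s - 3)**2*(s + 6)*(s**2 + 9).
Partial-fraction decomposition: -(6673*s + 6042)/(60750*(s**2 + 9)) - 4913/(109350*(s + 6)) - 12559/(4374*(s - 3)) - 803/(486*(s - 3)**2) + 378/(125*(s - 4)) + 1/(486*s).
Integrate each term; A/(s−a) gives A·log|s−a|; the (Bs+D)/(s²+p²) term gives a log and an atan.

log(s)/486 + 378*log(s - 4)/125 - 12559*log(s - 3)/4374 - 4913*log(s + 6)/109350 - 6673*log(s**2 + 9)/121500 - 1007*atan(s/3)/30375 + 803/(486*s - 1458) + C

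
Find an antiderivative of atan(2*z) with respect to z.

z*atan(2*z) - log(4*z**2 + 1)/4 + C

Use integration by parts with u = arctan(2*z), dv = dz.
Then du = 2/(4*z**2 + 1) dz.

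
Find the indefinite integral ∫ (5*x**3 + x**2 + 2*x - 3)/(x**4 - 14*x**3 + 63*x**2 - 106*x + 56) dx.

Factor the denominator: (x - 7)*(x - 4)*(x - 2)*(x - 1).
Partial-fraction decomposition: -5/(18*(x - 1)) + 9/(2*(x - 2)) - 341/(18*(x - 4)) + 355/(18*(x - 7)).
Integrate each term: A/(x−a) contributes A·log|x−a|.

355*log(x - 7)/18 - 341*log(x - 4)/18 + 9*log(x - 2)/2 - 5*log(x - 1)/18 + C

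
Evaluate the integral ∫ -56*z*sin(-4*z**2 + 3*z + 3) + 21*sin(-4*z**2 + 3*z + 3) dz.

Let u = 4*z**2 - 3*z - 3, so du = (8*z - 3) dz.
Rewriting, the integral becomes 7·∫ sin(u) du = 7·-cos(u).
Substituting back, u = 4*z**2 - 3*z - 3.

-7*cos(-4*z**2 + 3*z + 3) + C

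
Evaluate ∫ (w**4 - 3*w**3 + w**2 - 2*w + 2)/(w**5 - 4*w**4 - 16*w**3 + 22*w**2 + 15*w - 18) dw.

Factor the denominator: (w - 6)*(w - 1)**2*(w + 1)*(w + 3).
Partial-fraction decomposition: 179/(288*(w + 3)) - 9/(56*(w + 1)) + 89/(800*(w - 1)) + 1/(40*(w - 1)**2) + 674/(1575*(w - 6)).
Integrate each term; A/(w−a) gives A·log|w−a|; A/(w−a)² gives −A/(w−a).

674*log(w - 6)/1575 + 89*log(w - 1)/800 - 9*log(w + 1)/56 + 179*log(w + 3)/288 - 1/(40*w - 40) + C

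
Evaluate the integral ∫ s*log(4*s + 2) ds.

s**2*log(4*s + 2)/2 - s**2/4 + s/4 - log(2*s + 1)/8 + C

Use integration by parts with u = log(4*s + 2), dv = s ds.
Then du = 4/(4*s + 2) ds and v = s**2/2.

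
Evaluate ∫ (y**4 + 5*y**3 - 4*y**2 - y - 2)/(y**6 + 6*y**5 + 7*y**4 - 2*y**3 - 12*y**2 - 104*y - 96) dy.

Factor the denominator: (y - 2)*(y + 1)*(y + 3)*(y + 4)*(y**2 + 4).
Partial-fraction decomposition: 3*(8*y + 15)/(130*(y**2 + 4)) + 7/(20*(y + 4)) - 89/(130*(y + 3)) + 1/(10*(y + 1)) + 1/(20*(y - 2)).
Integrate each term; A/(y−a) gives A·log|y−a|; the (By+D)/(y²+p²) term gives a log and an atan.

log(y - 2)/20 + log(y + 1)/10 - 89*log(y + 3)/130 + 7*log(y + 4)/20 + 6*log(y**2 + 4)/65 + 9*atan(y/2)/52 + C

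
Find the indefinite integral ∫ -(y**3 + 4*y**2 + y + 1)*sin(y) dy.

y**3*cos(y) - 3*y**2*sin(y) + 4*y**2*cos(y) - 8*y*sin(y) - 5*y*cos(y) + 5*sin(y) - 7*cos(y) + C

Use integration by parts with u = y**3 + 4*y**2 + y + 1, dv = -sin(y) dy, so v = cos(y).
Apply parts 3 times (tabular method): alternate signs, differentiate u down to 0, integrate dv up.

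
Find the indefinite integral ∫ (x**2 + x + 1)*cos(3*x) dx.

Use integration by parts with u = x**2 + x + 1, dv = cos(3*x) dx, so v = sin(3*x)/3.
Apply parts 2 times (tabular method): alternate signs, differentiate u down to 0, integrate dv up.

x**2*sin(3*x)/3 + x*sin(3*x)/3 + 2*x*cos(3*x)/9 + 7*sin(3*x)/27 + cos(3*x)/9 + C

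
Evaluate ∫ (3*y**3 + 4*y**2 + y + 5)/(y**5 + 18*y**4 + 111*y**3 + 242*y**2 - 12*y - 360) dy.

13*log(y - 1)/882 + 5*log(y + 2)/144 - 275*log(y + 5)/18 + 11939*log(y + 6)/784 - 505/(28*y + 168) + C

Factor the denominator: (y - 1)*(y + 2)*(y + 5)*(y + 6)**2.
Partial-fraction decomposition: 11939/(784*(y + 6)) + 505/(28*(y + 6)**2) - 275/(18*(y + 5)) + 5/(144*(y + 2)) + 13/(882*(y - 1)).
Integrate each term; A/(y−a) gives A·log|y−a|; A/(y−a)² gives −A/(y−a).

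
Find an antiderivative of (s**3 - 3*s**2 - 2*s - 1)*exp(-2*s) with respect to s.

(-4*s**3 + 6*s**2 + 14*s + 11)*exp(-2*s)/8 + C

Use integration by parts with u = s**3 - 3*s**2 - 2*s - 1, dv = exp(-2*s) ds, so v = -exp(-2*s)/2.
Apply parts 3 times (tabular method): alternate signs, differentiate u down to 0, integrate dv up.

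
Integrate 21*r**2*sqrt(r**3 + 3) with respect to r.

Let u = r**3 + 3, so du = (3*r**2) dr.
Rewriting, the integral becomes 7·∫ √u du = 7·(2/3)u^(3/2).
Substituting back, u = r**3 + 3.

14*(r**3 + 3)**(3/2)/3 + C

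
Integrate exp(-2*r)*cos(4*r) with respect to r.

exp(-2*r)*sin(4*r)/5 - exp(-2*r)*cos(4*r)/10 + C

Let I denote the integral. Integrate by parts with u = cos(4*r), dv = exp(-2*r) dr, so v = -exp(-2*r)/2: I = -exp(-2*r)*cos(4*r)/2 − 2·∫ exp(-2*r)*sin(4*r) dr.
Apply parts again with u = sin(4*r), dv = exp(-2*r) dr: ∫ exp(-2*r)*sin(4*r) dr = -exp(-2*r)*sin(4*r)/2 + 2·I. Substituting back brings back I: I = exp(-2*r)*sin(4*r) - exp(-2*r)*cos(4*r)/2 − 4·I.
Solving for I: (1 + 4)·I equals the remaining terms, so I = (1/5)·(exp(-2*r)*sin(4*r) - exp(-2*r)*cos(4*r)/2).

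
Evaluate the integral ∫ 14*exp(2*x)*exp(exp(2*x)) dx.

Let u = exp(2*x), so du = (2*exp(2*x)) dx.
Rewriting, the integral becomes 7·∫ e^u du = 7·e^u.
Substituting back, u = exp(2*x).

7*exp(exp(2*x)) + C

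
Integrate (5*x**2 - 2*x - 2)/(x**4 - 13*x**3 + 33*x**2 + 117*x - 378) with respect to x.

Factor the denominator: (x - 7)*(x - 6)*(x - 3)*(x + 3).
Partial-fraction decomposition: -49/(540*(x + 3)) + 37/(72*(x - 3)) - 166/(27*(x - 6)) + 229/(40*(x - 7)).
Integrate each term: A/(x−a) contributes A·log|x−a|.

229*log(x - 7)/40 - 166*log(x - 6)/27 + 37*log(x - 3)/72 - 49*log(x + 3)/540 + C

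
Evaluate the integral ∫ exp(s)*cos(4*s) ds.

Let I denote the integral. Integrate by parts with u = cos(4*s), dv = exp(s) ds, so v = exp(s): I = exp(s)*cos(4*s) + 4·∫ exp(s)*sin(4*s) ds.
Apply parts again with u = sin(4*s), dv = exp(s) ds: ∫ exp(s)*sin(4*s) ds = exp(s)*sin(4*s) − 4·I. Substituting back brings back I: I = 4*exp(s)*sin(4*s) + exp(s)*cos(4*s) − 16·I.
Solving for I: (1 + 16)·I equals the remaining terms, so I = (1/17)·(4*exp(s)*sin(4*s) + exp(s)*cos(4*s)).

4*exp(s)*sin(4*s)/17 + exp(s)*cos(4*s)/17 + C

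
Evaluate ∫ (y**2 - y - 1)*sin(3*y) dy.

Use integration by parts with u = y**2 - y - 1, dv = sin(3*y) dy, so v = -cos(3*y)/3.
Apply parts 2 times (tabular method): alternate signs, differentiate u down to 0, integrate dv up.

-y**2*cos(3*y)/3 + 2*y*sin(3*y)/9 + y*cos(3*y)/3 - sin(3*y)/9 + 11*cos(3*y)/27 + C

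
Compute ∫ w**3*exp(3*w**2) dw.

Let u = w², du = 2w dw; rewrite as (1/2)∫ u^1·exp(3u) du.
Now integrate by parts 1 time.

(3*w**2 - 1)*exp(3*w**2)/18 + C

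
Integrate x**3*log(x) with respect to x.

Use integration by parts with u = log(x), dv = x**3 dx.
Then du = 1/x dx and v = x**4/4.

x**4*log(x)/4 - x**4/16 + C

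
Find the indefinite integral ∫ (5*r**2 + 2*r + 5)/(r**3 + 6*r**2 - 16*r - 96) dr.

Factor the denominator: (r - 4)*(r + 4)*(r + 6).
Partial-fraction decomposition: 173/(20*(r + 6)) - 77/(16*(r + 4)) + 93/(80*(r - 4)).
Integrate each term: A/(r−a) contributes A·log|r−a|.

93*log(r - 4)/80 - 77*log(r + 4)/16 + 173*log(r + 6)/20 + C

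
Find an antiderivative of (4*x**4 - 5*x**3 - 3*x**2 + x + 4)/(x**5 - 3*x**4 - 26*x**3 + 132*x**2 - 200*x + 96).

83*log(x - 4)/15 - 183*log(x - 2)/64 - log(x - 1)/21 + 3077*log(x + 6)/2240 + 9/(8*x - 16) + C

Factor the denominator: (x - 4)*(x - 2)**2*(x - 1)*(x + 6).
Partial-fraction decomposition: 3077/(2240*(x + 6)) - 1/(21*(x - 1)) - 183/(64*(x - 2)) - 9/(8*(x - 2)**2) + 83/(15*(x - 4)).
Integrate each term; A/(x−a) gives A·log|x−a|; A/(x−a)² gives −A/(x−a).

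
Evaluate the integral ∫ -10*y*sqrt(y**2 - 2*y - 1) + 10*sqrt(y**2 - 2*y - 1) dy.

-10*(y**2 - 2*y - 1)**(3/2)/3 + C

Let u = y**2 - 2*y - 1, so du = (2*y - 2) dy.
Rewriting, the integral becomes -5·∫ √u du = -5·(2/3)u^(3/2).
Substituting back, u = y**2 - 2*y - 1.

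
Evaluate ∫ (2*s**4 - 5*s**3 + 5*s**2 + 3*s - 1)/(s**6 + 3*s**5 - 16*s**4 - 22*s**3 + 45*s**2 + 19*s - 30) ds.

Factor the denominator: (s - 3)*(s - 1)**2*(s + 1)*(s + 2)*(s + 5).
Partial-fraction decomposition: -31/(54*(s + 5)) + 17/(27*(s + 2)) - 1/(8*(s + 1)) - 1/(18*(s - 1)) - 1/(18*(s - 1)**2) + 1/(8*(s - 3)).
Integrate each term; A/(s−a) gives A·log|s−a|; A/(s−a)² gives −A/(s−a).

log(s - 3)/8 - log(s - 1)/18 - log(s + 1)/8 + 17*log(s + 2)/27 - 31*log(s + 5)/54 + 1/(18*s - 18) + C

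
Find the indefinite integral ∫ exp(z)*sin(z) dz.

Let I denote the integral. Integrate by parts with u = sin(z), dv = exp(z) dz, so v = exp(z): I = exp(z)*sin(z) − ∫ exp(z)*cos(z) dz.
Apply parts again with u = cos(z), dv = exp(z) dz: ∫ exp(z)*cos(z) dz = exp(z)*cos(z) + I. Substituting back brings back I: I = exp(z)*sin(z) - exp(z)*cos(z) − I.
Solving for I: (1 + 1)·I equals the remaining terms, so I = (1/2)·(exp(z)*sin(z) - exp(z)*cos(z)).

exp(z)*sin(z)/2 - exp(z)*cos(z)/2 + C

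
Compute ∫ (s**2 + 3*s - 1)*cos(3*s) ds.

s**2*sin(3*s)/3 + s*sin(3*s) + 2*s*cos(3*s)/9 - 11*sin(3*s)/27 + cos(3*s)/3 + C

Use integration by parts with u = s**2 + 3*s - 1, dv = cos(3*s) ds, so v = sin(3*s)/3.
Apply parts 2 times (tabular method): alternate signs, differentiate u down to 0, integrate dv up.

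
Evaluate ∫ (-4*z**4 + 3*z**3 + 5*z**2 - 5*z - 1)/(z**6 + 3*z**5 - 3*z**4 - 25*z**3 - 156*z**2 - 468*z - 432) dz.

Factor the denominator: (z - 4)*(z + 2)**2*(z + 3)*(z**2 + 9).
Partial-fraction decomposition: -(16871*z + 14709)/(38025*(z**2 + 9)) + 173/(63*(z + 3)) - 13261/(6084*(z + 2)) + 59/(78*(z + 2)**2) - 773/(6300*(z - 4)).
Integrate each term; A/(z−a) gives A·log|z−a|; the (Bz+D)/(z²+p²) term gives a log and an atan.

-773*log(z - 4)/6300 - 13261*log(z + 2)/6084 + 173*log(z + 3)/63 - 16871*log(z**2 + 9)/76050 - 4903*atan(z/3)/38025 - 59/(78*z + 156) + C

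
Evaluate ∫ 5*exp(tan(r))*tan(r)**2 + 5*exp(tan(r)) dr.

5*exp(tan(r)) + C

Let u = tan(r), so du = (tan(r)**2 + 1) dr.
Rewriting, the integral becomes 5·∫ e^u du = 5·e^u.
Substituting back, u = tan(r).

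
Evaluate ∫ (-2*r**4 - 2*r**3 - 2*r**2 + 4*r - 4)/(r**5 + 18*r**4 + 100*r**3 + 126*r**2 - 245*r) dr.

Factor the denominator: r*(r - 1)*(r + 5)*(r + 7)**2.
Partial-fraction decomposition: 21793/(3136*(r + 7)) + 2123/(56*(r + 7)**2) - 179/(20*(r + 5)) - 1/(64*(r - 1)) + 4/(245*r).
Integrate each term; A/(r−a) gives A·log|r−a|; A/(r−a)² gives −A/(r−a).

4*log(r)/245 - log(r - 1)/64 - 179*log(r + 5)/20 + 21793*log(r + 7)/3136 - 2123/(56*r + 392) + C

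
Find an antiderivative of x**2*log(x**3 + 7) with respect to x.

Let u = x**3 + 7, so du = (3*x**2) dx.
The integral becomes (1/3)·∫ log(u) du; integrate by parts with u′=log(u), dv′=du.

x**3*log(x**3 + 7)/3 - x**3/3 + 7*log(x**3 + 7)/3 + C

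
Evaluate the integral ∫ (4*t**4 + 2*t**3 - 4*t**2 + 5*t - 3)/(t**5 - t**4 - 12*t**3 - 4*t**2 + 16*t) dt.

Factor the denominator: t*(t - 4)*(t - 1)*(t + 2)**2.
Partial-fraction decomposition: 16/(9*(t + 2)) - 19/(36*(t + 2)**2) - 4/(27*(t - 1)) + 1105/(432*(t - 4)) - 3/(16*t).
Integrate each term; A/(t−a) gives A·log|t−a|; A/(t−a)² gives −A/(t−a).

-3*log(t)/16 + 1105*log(t - 4)/432 - 4*log(t - 1)/27 + 16*log(t + 2)/9 + 19/(36*t + 72) + C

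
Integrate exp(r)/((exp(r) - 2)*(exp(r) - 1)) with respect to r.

Let u = e^r, du = e^r dr.
The integral becomes ∫ du/((u-2)(u-1)); decompose into partial fractions.

log(exp(r) - 2) - log(exp(r) - 1) + C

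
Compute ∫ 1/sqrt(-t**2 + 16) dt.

asin(t/4) + C

Substitute t = 4·sin(θ), so dt = 4·cos(θ) dθ and the radical becomes sqrt(-t**2 + 16) = 4·cos(θ) by the Pythagorean identity.
Integrate the resulting trig expression in θ, then back-substitute θ = asin(t/4), sin(θ) = t/4, cos(θ) = sqrt(-t**2 + 16)/4 (absorbing any constant into C).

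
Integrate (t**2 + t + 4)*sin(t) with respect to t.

Use integration by parts with u = t**2 + t + 4, dv = sin(t) dt, so v = -cos(t).
Apply parts 2 times (tabular method): alternate signs, differentiate u down to 0, integrate dv up.

-t**2*cos(t) + 2*t*sin(t) - t*cos(t) + sin(t) - 2*cos(t) + C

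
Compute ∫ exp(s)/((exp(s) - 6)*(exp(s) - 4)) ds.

log(exp(s) - 6)/2 - log(exp(s) - 4)/2 + C

Let u = e^s, du = e^s ds.
The integral becomes ∫ du/((u-4)(u-6)); decompose into partial fractions.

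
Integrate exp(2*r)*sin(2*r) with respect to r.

exp(2*r)*sin(2*r)/4 - exp(2*r)*cos(2*r)/4 + C

Let I denote the integral. Integrate by parts with u = sin(2*r), dv = exp(2*r) dr, so v = exp(2*r)/2: I = exp(2*r)*sin(2*r)/2 − ∫ exp(2*r)*cos(2*r) dr.
Apply parts again with u = cos(2*r), dv = exp(2*r) dr: ∫ exp(2*r)*cos(2*r) dr = exp(2*r)*cos(2*r)/2 + I. Substituting back brings back I: I = exp(2*r)*sin(2*r)/2 - exp(2*r)*cos(2*r)/2 − I.
Solving for I: (1 + 1)·I equals the remaining terms, so I = (1/2)·(exp(2*r)*sin(2*r)/2 - exp(2*r)*cos(2*r)/2).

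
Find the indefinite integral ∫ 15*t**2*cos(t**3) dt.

Let u = t**3, so du = (3*t**2) dt.
Rewriting, the integral becomes 5·∫ cos(u) du = 5·sin(u).
Substituting back, u = t**3.

5*sin(t**3) + C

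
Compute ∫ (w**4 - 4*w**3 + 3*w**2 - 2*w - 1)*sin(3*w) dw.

Use integration by parts with u = w**4 - 4*w**3 + 3*w**2 - 2*w - 1, dv = sin(3*w) dw, so v = -cos(3*w)/3.
Apply parts 4 times (tabular method): alternate signs, differentiate u down to 0, integrate dv up.

-w**4*cos(3*w)/3 + 4*w**3*sin(3*w)/9 + 4*w**3*cos(3*w)/3 - 4*w**2*sin(3*w)/3 - 5*w**2*cos(3*w)/9 + 10*w*sin(3*w)/27 - 2*w*cos(3*w)/9 + 2*sin(3*w)/27 + 37*cos(3*w)/81 + C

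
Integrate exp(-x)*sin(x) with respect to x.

Let I denote the integral. Integrate by parts with u = sin(x), dv = exp(-x) dx, so v = -exp(-x): I = -exp(-x)*sin(x) + ∫ exp(-x)*cos(x) dx.
Apply parts again with u = cos(x), dv = exp(-x) dx: ∫ exp(-x)*cos(x) dx = -exp(-x)*cos(x) − I. Substituting back brings back I: I = -exp(-x)*sin(x) - exp(-x)*cos(x) − I.
Solving for I: (1 + 1)·I equals the remaining terms, so I = (1/2)·(-exp(-x)*sin(x) - exp(-x)*cos(x)).

-exp(-x)*sin(x)/2 - exp(-x)*cos(x)/2 + C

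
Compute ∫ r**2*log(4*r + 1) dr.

r**3*log(4*r + 1)/3 - r**3/9 + r**2/24 - r/48 + log(4*r + 1)/192 + C

Use integration by parts with u = log(4*r + 1), dv = r**2 dr.
Then du = 4/(4*r + 1) dr and v = r**3/3.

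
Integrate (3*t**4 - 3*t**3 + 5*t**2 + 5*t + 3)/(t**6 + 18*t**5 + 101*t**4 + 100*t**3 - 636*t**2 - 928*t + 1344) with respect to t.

Factor the denominator: (t - 2)*(t - 1)*(t + 4)**2*(t + 6)*(t + 7).
Partial-fraction decomposition: -2815/(216*(t + 7)) + 4689/(224*(t + 6)) - 1187/(150*(t + 4)) + 341/(60*(t + 4)**2) - 13/(1400*(t - 1)) + 19/(864*(t - 2)).
Integrate each term; A/(t−a) gives A·log|t−a|; A/(t−a)² gives −A/(t−a).

19*log(t - 2)/864 - 13*log(t - 1)/1400 - 1187*log(t + 4)/150 + 4689*log(t + 6)/224 - 2815*log(t + 7)/216 - 341/(60*t + 240) + C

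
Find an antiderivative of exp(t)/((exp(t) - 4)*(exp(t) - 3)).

log(exp(t) - 4) - log(exp(t) - 3) + C

Let u = e^t, du = e^t dt.
The integral becomes ∫ du/((u-3)(u-4)); decompose into partial fractions.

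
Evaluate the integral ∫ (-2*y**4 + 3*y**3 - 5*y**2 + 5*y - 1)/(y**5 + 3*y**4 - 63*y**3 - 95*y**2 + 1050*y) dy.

-log(y)/1050 - 18758*log(y - 5)/27225 + 3451*log(y + 6)/726 - 382*log(y + 7)/63 + 244/(165*y - 825) + C

Factor the denominator: y*(y - 5)**2*(y + 6)*(y + 7).
Partial-fraction decomposition: -382/(63*(y + 7)) + 3451/(726*(y + 6)) - 18758/(27225*(y - 5)) - 244/(165*(y - 5)**2) - 1/(1050*y).
Integrate each term; A/(y−a) gives A·log|y−a|; A/(y−a)² gives −A/(y−a).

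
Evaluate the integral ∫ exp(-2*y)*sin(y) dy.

Let I denote the integral. Integrate by parts with u = sin(y), dv = exp(-2*y) dy, so v = -exp(-2*y)/2: I = -exp(-2*y)*sin(y)/2 + (1/2)·∫ exp(-2*y)*cos(y) dy.
Apply parts again with u = cos(y), dv = exp(-2*y) dy: ∫ exp(-2*y)*cos(y) dy = -exp(-2*y)*cos(y)/2 − (1/2)·I. Substituting back brings back I: I = -exp(-2*y)*sin(y)/2 - exp(-2*y)*cos(y)/4 − (1/4)·I.
Solving for I: (1 + 1/4)·I equals the remaining terms, so I = (4/5)·(-exp(-2*y)*sin(y)/2 - exp(-2*y)*cos(y)/4).

-2*exp(-2*y)*sin(y)/5 - exp(-2*y)*cos(y)/5 + C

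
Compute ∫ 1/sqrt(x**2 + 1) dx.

log(x + sqrt(x**2 + 1)) + C

Substitute x = tan(θ), so dx = sec(θ)^2 dθ and the radical becomes sqrt(x**2 + 1) = sec(θ) by the Pythagorean identity.
Integrate the resulting trig expression in θ, then back-substitute tan(θ) = x, sec(θ) = sqrt(x**2 + 1) (absorbing any constant into C).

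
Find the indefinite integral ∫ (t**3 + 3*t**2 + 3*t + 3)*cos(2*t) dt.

Use integration by parts with u = t**3 + 3*t**2 + 3*t + 3, dv = cos(2*t) dt, so v = sin(2*t)/2.
Apply parts 3 times (tabular method): alternate signs, differentiate u down to 0, integrate dv up.

t**3*sin(2*t)/2 + 3*t**2*sin(2*t)/2 + 3*t**2*cos(2*t)/4 + 3*t*sin(2*t)/4 + 3*t*cos(2*t)/2 + 3*sin(2*t)/4 + 3*cos(2*t)/8 + C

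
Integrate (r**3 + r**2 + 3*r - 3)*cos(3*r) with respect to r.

Use integration by parts with u = r**3 + r**2 + 3*r - 3, dv = cos(3*r) dr, so v = sin(3*r)/3.
Apply parts 3 times (tabular method): alternate signs, differentiate u down to 0, integrate dv up.

r**3*sin(3*r)/3 + r**2*sin(3*r)/3 + r**2*cos(3*r)/3 + 7*r*sin(3*r)/9 + 2*r*cos(3*r)/9 - 29*sin(3*r)/27 + 7*cos(3*r)/27 + C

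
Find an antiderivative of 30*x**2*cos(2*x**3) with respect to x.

Let u = 2*x**3, so du = (6*x**2) dx.
Rewriting, the integral becomes 5·∫ cos(u) du = 5·sin(u).
Substituting back, u = 2*x**3.

5*sin(2*x**3) + C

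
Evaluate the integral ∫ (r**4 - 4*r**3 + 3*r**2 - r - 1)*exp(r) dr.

Use integration by parts with u = r**4 - 4*r**3 + 3*r**2 - r - 1, dv = exp(r) dr, so v = exp(r).
Apply parts 4 times (tabular method): alternate signs, differentiate u down to 0, integrate dv up.

(r**4 - 8*r**3 + 27*r**2 - 55*r + 54)*exp(r) + C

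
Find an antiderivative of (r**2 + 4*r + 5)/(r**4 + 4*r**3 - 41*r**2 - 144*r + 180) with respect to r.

13*log(r - 6)/132 - log(r - 1)/21 + 5*log(r + 5)/33 - 17*log(r + 6)/84 + C

Factor the denominator: (r - 6)*(r - 1)*(r + 5)*(r + 6).
Partial-fraction decomposition: -17/(84*(r + 6)) + 5/(33*(r + 5)) - 1/(21*(r - 1)) + 13/(132*(r - 6)).
Integrate each term: A/(r−a) contributes A·log|r−a|.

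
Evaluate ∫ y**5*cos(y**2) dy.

y**4*sin(y**2)/2 + y**2*cos(y**2) - sin(y**2) + C

Let u = y², du = 2y dy; rewrite as (1/2)∫ u^2·cos(1u) du.
Now integrate by parts 2 times.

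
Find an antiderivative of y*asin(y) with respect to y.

Use integration by parts with u = arcsin(y), dv = y dy.
Then du = 1/sqrt(-y**2 + 1) dy.

y**2*asin(y)/2 + y*sqrt(-y**2 + 1)/4 - asin(y)/4 + C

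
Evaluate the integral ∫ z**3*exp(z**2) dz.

Let u = z², du = 2z dz; rewrite as (1/2)∫ u^1·exp(1u) du.
Now integrate by parts 1 time.

(z**2 - 1)*exp(z**2)/2 + C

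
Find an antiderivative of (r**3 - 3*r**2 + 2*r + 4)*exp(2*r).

Use integration by parts with u = r**3 - 3*r**2 + 2*r + 4, dv = exp(2*r) dr, so v = exp(2*r)/2.
Apply parts 3 times (tabular method): alternate signs, differentiate u down to 0, integrate dv up.

(4*r**3 - 18*r**2 + 26*r + 3)*exp(2*r)/8 + C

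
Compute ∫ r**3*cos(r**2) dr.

r**2*sin(r**2)/2 + cos(r**2)/2 + C

Let u = r², du = 2r dr; rewrite as (1/2)∫ u^1·cos(1u) du.
Now integrate by parts 1 time.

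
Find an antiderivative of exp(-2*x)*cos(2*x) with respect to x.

exp(-2*x)*sin(2*x)/4 - exp(-2*x)*cos(2*x)/4 + C

Let I denote the integral. Integrate by parts with u = cos(2*x), dv = exp(-2*x) dx, so v = -exp(-2*x)/2: I = -exp(-2*x)*cos(2*x)/2 − ∫ exp(-2*x)*sin(2*x) dx.
Apply parts again with u = sin(2*x), dv = exp(-2*x) dx: ∫ exp(-2*x)*sin(2*x) dx = -exp(-2*x)*sin(2*x)/2 + I. Substituting back brings back I: I = exp(-2*x)*sin(2*x)/2 - exp(-2*x)*cos(2*x)/2 − I.
Solving for I: (1 + 1)·I equals the remaining terms, so I = (1/2)·(exp(-2*x)*sin(2*x)/2 - exp(-2*x)*cos(2*x)/2).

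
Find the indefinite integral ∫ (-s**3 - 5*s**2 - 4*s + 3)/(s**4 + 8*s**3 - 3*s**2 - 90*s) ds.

Factor the denominator: s*(s - 3)*(s + 5)*(s + 6).
Partial-fraction decomposition: -7/(6*(s + 6)) + 23/(40*(s + 5)) - 3/(8*(s - 3)) - 1/(30*s).
Integrate each term: A/(s−a) contributes A·log|s−a|.

-log(s)/30 - 3*log(s - 3)/8 + 23*log(s + 5)/40 - 7*log(s + 6)/6 + C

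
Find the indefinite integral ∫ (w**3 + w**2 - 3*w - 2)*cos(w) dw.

w**3*sin(w) + w**2*sin(w) + 3*w**2*cos(w) - 9*w*sin(w) + 2*w*cos(w) - 4*sin(w) - 9*cos(w) + C

Use integration by parts with u = w**3 + w**2 - 3*w - 2, dv = cos(w) dw, so v = sin(w).
Apply parts 3 times (tabular method): alternate signs, differentiate u down to 0, integrate dv up.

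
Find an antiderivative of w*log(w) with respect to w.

Use integration by parts with u = log(w), dv = w dw.
Then du = 1/w dw and v = w**2/2.

w**2*log(w)/2 - w**2/4 + C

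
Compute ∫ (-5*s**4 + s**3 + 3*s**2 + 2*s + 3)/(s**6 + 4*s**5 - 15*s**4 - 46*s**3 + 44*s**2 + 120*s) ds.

log(s)/40 - 57*log(s - 3)/100 + 53*log(s - 2)/224 - 6871*log(s + 2)/7200 + 1591*log(s + 5)/1260 - 77/(120*s + 240) + C

Factor the denominator: s*(s - 3)*(s - 2)*(s + 2)**2*(s + 5).
Partial-fraction decomposition: 1591/(1260*(s + 5)) - 6871/(7200*(s + 2)) + 77/(120*(s + 2)**2) + 53/(224*(s - 2)) - 57/(100*(s - 3)) + 1/(40*s).
Integrate each term; A/(s−a) gives A·log|s−a|; A/(s−a)² gives −A/(s−a).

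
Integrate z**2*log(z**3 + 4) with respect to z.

Let u = z**3 + 4, so du = (3*z**2) dz.
The integral becomes (1/3)·∫ log(u) du; integrate by parts with u′=log(u), dv′=du.

z**3*log(z**3 + 4)/3 - z**3/3 + 4*log(z**3 + 4)/3 + C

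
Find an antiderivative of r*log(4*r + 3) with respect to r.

Use integration by parts with u = log(4*r + 3), dv = r dr.
Then du = 4/(4*r + 3) dr and v = r**2/2.

r**2*log(4*r + 3)/2 - r**2/4 + 3*r/8 - 9*log(4*r + 3)/32 + C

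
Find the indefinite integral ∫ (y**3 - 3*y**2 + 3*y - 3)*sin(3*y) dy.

-y**3*cos(3*y)/3 + y**2*sin(3*y)/3 + y**2*cos(3*y) - 2*y*sin(3*y)/3 - 7*y*cos(3*y)/9 + 7*sin(3*y)/27 + 7*cos(3*y)/9 + C

Use integration by parts with u = y**3 - 3*y**2 + 3*y - 3, dv = sin(3*y) dy, so v = -cos(3*y)/3.
Apply parts 3 times (tabular method): alternate signs, differentiate u down to 0, integrate dv up.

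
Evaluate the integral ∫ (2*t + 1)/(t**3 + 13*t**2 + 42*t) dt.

log(t)/42 + 11*log(t + 6)/6 - 13*log(t + 7)/7 + C

Factor the denominator: t*(t + 6)*(t + 7).
Partial-fraction decomposition: -13/(7*(t + 7)) + 11/(6*(t + 6)) + 1/(42*t).
Integrate each term: A/(t−a) contributes A·log|t−a|.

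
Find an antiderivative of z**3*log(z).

z**4*log(z)/4 - z**4/16 + C

Use integration by parts with u = log(z), dv = z**3 dz.
Then du = 1/z dz and v = z**4/4.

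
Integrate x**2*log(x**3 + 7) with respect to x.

Let u = x**3 + 7, so du = (3*x**2) dx.
The integral becomes (1/3)·∫ log(u) du; integrate by parts with u′=log(u), dv′=du.

x**3*log(x**3 + 7)/3 - x**3/3 + 7*log(x**3 + 7)/3 + C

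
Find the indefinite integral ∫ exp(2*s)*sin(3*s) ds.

2*exp(2*s)*sin(3*s)/13 - 3*exp(2*s)*cos(3*s)/13 + C

Let I denote the integral. Integrate by parts with u = sin(3*s), dv = exp(2*s) ds, so v = exp(2*s)/2: I = exp(2*s)*sin(3*s)/2 − (3/2)·∫ exp(2*s)*cos(3*s) ds.
Apply parts again with u = cos(3*s), dv = exp(2*s) ds: ∫ exp(2*s)*cos(3*s) ds = exp(2*s)*cos(3*s)/2 + (3/2)·I. Substituting back brings back I: I = exp(2*s)*sin(3*s)/2 - 3*exp(2*s)*cos(3*s)/4 − (9/4)·I.
Solving for I: (1 + 9/4)·I equals the remaining terms, so I = (4/13)·(exp(2*s)*sin(3*s)/2 - 3*exp(2*s)*cos(3*s)/4).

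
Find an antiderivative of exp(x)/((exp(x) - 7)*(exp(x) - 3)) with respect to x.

log(exp(x) - 7)/4 - log(exp(x) - 3)/4 + C

Let u = e^x, du = e^x dx.
The integral becomes ∫ du/((u-7)(u-3)); decompose into partial fractions.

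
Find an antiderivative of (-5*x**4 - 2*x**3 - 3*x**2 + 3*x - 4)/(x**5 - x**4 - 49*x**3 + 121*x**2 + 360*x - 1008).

29991*log(x - 4)/5929 - 481*log(x - 3)/60 + 391*log(x + 3)/1176 - 11491*log(x + 7)/4840 + 1448/(77*x - 308) + C

Factor the denominator: (x - 4)**2*(x - 3)*(x + 3)*(x + 7).
Partial-fraction decomposition: -11491/(4840*(x + 7)) + 391/(1176*(x + 3)) - 481/(60*(x - 3)) + 29991/(5929*(x - 4)) - 1448/(77*(x - 4)**2).
Integrate each term; A/(x−a) gives A·log|x−a|; A/(x−a)² gives −A/(x−a).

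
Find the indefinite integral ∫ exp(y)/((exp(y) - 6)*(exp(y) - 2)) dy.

Let u = e^y, du = e^y dy.
The integral becomes ∫ du/((u-6)(u-2)); decompose into partial fractions.

log(exp(y) - 6)/4 - log(exp(y) - 2)/4 + C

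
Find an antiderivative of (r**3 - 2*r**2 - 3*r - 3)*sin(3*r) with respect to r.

-r**3*cos(3*r)/3 + r**2*sin(3*r)/3 + 2*r**2*cos(3*r)/3 - 4*r*sin(3*r)/9 + 11*r*cos(3*r)/9 - 11*sin(3*r)/27 + 23*cos(3*r)/27 + C

Use integration by parts with u = r**3 - 2*r**2 - 3*r - 3, dv = sin(3*r) dr, so v = -cos(3*r)/3.
Apply parts 3 times (tabular method): alternate signs, differentiate u down to 0, integrate dv up.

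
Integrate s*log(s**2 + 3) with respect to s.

Let u = s**2 + 3, so du = (2*s) ds.
The integral becomes (1/2)·∫ log(u) du; integrate by parts with u′=log(u), dv′=du.

s**2*log(s**2 + 3)/2 - s**2/2 + 3*log(s**2 + 3)/2 + C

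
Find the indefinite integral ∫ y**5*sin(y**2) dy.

Let u = y², du = 2y dy; rewrite as (1/2)∫ u^2·sin(1u) du.
Now integrate by parts 2 times.

-y**4*cos(y**2)/2 + y**2*sin(y**2) + cos(y**2) + C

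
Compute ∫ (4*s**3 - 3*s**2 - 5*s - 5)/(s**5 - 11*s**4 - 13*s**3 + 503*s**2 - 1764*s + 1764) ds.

Factor the denominator: (s - 7)*(s - 6)*(s - 3)*(s - 2)*(s + 7).
Partial-fraction decomposition: -1489/(16380*(s + 7)) - 1/(36*(s - 2)) + 61/(120*(s - 3)) - 721/(156*(s - 6)) + 237/(56*(s - 7)).
Integrate each term: A/(s−a) contributes A·log|s−a|.

237*log(s - 7)/56 - 721*log(s - 6)/156 + 61*log(s - 3)/120 - log(s - 2)/36 - 1489*log(s + 7)/16380 + C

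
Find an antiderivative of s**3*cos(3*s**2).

s**2*sin(3*s**2)/6 + cos(3*s**2)/18 + C

Let u = s², du = 2s ds; rewrite as (1/2)∫ u^1·cos(3u) du.
Now integrate by parts 1 time.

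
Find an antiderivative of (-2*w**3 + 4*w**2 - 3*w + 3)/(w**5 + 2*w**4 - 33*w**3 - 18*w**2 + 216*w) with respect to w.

log(w)/72 - 73*log(w - 4)/280 + 4*log(w - 3)/27 - 17*log(w + 3)/63 + 199*log(w + 6)/540 + C

Factor the denominator: w*(w - 4)*(w - 3)*(w + 3)*(w + 6).
Partial-fraction decomposition: 199/(540*(w + 6)) - 17/(63*(w + 3)) + 4/(27*(w - 3)) - 73/(280*(w - 4)) + 1/(72*w).
Integrate each term: A/(w−a) contributes A·log|w−a|.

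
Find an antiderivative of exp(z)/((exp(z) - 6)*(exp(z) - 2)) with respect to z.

Let u = e^z, du = e^z dz.
The integral becomes ∫ du/((u-2)(u-6)); decompose into partial fractions.

log(exp(z) - 6)/4 - log(exp(z) - 2)/4 + C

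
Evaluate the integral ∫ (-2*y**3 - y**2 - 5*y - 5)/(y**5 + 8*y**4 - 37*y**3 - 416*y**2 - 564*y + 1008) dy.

Factor the denominator: (y - 7)*(y - 1)*(y + 4)*(y + 6)**2.
Partial-fraction decomposition: -17113/(33124*(y + 6)) - 421/(182*(y + 6)**2) + 127/(220*(y + 4)) + 13/(1470*(y - 1)) - 775/(11154*(y - 7)).
Integrate each term; A/(y−a) gives A·log|y−a|; A/(y−a)² gives −A/(y−a).

-775*log(y - 7)/11154 + 13*log(y - 1)/1470 + 127*log(y + 4)/220 - 17113*log(y + 6)/33124 + 421/(182*y + 1092) + C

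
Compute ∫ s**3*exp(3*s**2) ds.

(3*s**2 - 1)*exp(3*s**2)/18 + C

Let u = s², du = 2s ds; rewrite as (1/2)∫ u^1·exp(3u) du.
Now integrate by parts 1 time.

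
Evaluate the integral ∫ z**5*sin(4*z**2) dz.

-z**4*cos(4*z**2)/8 + z**2*sin(4*z**2)/16 + cos(4*z**2)/64 + C

Let u = z², du = 2z dz; rewrite as (1/2)∫ u^2·sin(4u) du.
Now integrate by parts 2 times.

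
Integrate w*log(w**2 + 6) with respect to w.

w**2*log(w**2 + 6)/2 - w**2/2 + 3*log(w**2 + 6) + C

Let u = w**2 + 6, so du = (2*w) dw.
The integral becomes (1/2)·∫ log(u) du; integrate by parts with u′=log(u), dv′=du.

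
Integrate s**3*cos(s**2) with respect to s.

Let u = s², du = 2s ds; rewrite as (1/2)∫ u^1·cos(1u) du.
Now integrate by parts 1 time.

s**2*sin(s**2)/2 + cos(s**2)/2 + C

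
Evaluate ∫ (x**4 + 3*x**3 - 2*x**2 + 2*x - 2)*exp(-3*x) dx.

Use integration by parts with u = x**4 + 3*x**3 - 2*x**2 + 2*x - 2, dv = exp(-3*x) dx, so v = -exp(-3*x)/3.
Apply parts 4 times (tabular method): alternate signs, differentiate u down to 0, integrate dv up.

(-27*x**4 - 117*x**3 - 63*x**2 - 96*x + 22)*exp(-3*x)/81 + C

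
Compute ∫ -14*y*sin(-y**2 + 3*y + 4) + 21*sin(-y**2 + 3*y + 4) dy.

Let u = y**2 - 3*y - 4, so du = (2*y - 3) dy.
Rewriting, the integral becomes 7·∫ sin(u) du = 7·-cos(u).
Substituting back, u = y**2 - 3*y - 4.

-7*cos(-y**2 + 3*y + 4) + C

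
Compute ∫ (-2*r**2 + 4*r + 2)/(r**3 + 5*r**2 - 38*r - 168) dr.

-23*log(r - 6)/65 + 23*log(r + 4)/15 - 124*log(r + 7)/39 + C

Factor the denominator: (r - 6)*(r + 4)*(r + 7).
Partial-fraction decomposition: -124/(39*(r + 7)) + 23/(15*(r + 4)) - 23/(65*(r - 6)).
Integrate each term: A/(r−a) contributes A·log|r−a|.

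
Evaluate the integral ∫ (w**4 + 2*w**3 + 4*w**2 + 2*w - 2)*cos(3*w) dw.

Use integration by parts with u = w**4 + 2*w**3 + 4*w**2 + 2*w - 2, dv = cos(3*w) dw, so v = sin(3*w)/3.
Apply parts 4 times (tabular method): alternate signs, differentiate u down to 0, integrate dv up.

w**4*sin(3*w)/3 + 2*w**3*sin(3*w)/3 + 4*w**3*cos(3*w)/9 + 8*w**2*sin(3*w)/9 + 2*w**2*cos(3*w)/3 + 2*w*sin(3*w)/9 + 16*w*cos(3*w)/27 - 70*sin(3*w)/81 + 2*cos(3*w)/27 + C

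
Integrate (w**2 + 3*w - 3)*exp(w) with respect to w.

Use integration by parts with u = w**2 + 3*w - 3, dv = exp(w) dw, so v = exp(w).
Apply parts 2 times (tabular method): alternate signs, differentiate u down to 0, integrate dv up.

(w**2 + w - 4)*exp(w) + C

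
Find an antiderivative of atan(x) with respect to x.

x*atan(x) - log(x**2 + 1)/2 + C

Use integration by parts with u = arctan(x), dv = dx.
Then du = 1/(x**2 + 1) dx.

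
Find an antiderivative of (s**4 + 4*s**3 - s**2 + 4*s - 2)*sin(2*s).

Use integration by parts with u = s**4 + 4*s**3 - s**2 + 4*s - 2, dv = sin(2*s) ds, so v = -cos(2*s)/2.
Apply parts 4 times (tabular method): alternate signs, differentiate u down to 0, integrate dv up.

-s**4*cos(2*s)/2 + s**3*sin(2*s) - 2*s**3*cos(2*s) + 3*s**2*sin(2*s) + 2*s**2*cos(2*s) - 2*s*sin(2*s) + s*cos(2*s) - sin(2*s)/2 + C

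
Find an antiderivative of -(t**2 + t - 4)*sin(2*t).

t**2*cos(2*t)/2 - t*sin(2*t)/2 + t*cos(2*t)/2 - sin(2*t)/4 - 9*cos(2*t)/4 + C

Use integration by parts with u = t**2 + t - 4, dv = -sin(2*t) dt, so v = cos(2*t)/2.
Apply parts 2 times (tabular method): alternate signs, differentiate u down to 0, integrate dv up.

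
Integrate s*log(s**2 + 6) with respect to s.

Let u = s**2 + 6, so du = (2*s) ds.
The integral becomes (1/2)·∫ log(u) du; integrate by parts with u′=log(u), dv′=du.

s**2*log(s**2 + 6)/2 - s**2/2 + 3*log(s**2 + 6) + C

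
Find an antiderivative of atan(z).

z*atan(z) - log(z**2 + 1)/2 + C

Use integration by parts with u = arctan(z), dv = dz.
Then du = 1/(z**2 + 1) dz.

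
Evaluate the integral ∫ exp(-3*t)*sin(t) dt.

Let I denote the integral. Integrate by parts with u = sin(t), dv = exp(-3*t) dt, so v = -exp(-3*t)/3: I = -exp(-3*t)*sin(t)/3 + (1/3)·∫ exp(-3*t)*cos(t) dt.
Apply parts again with u = cos(t), dv = exp(-3*t) dt: ∫ exp(-3*t)*cos(t) dt = -exp(-3*t)*cos(t)/3 − (1/3)·I. Substituting back brings back I: I = -exp(-3*t)*sin(t)/3 - exp(-3*t)*cos(t)/9 − (1/9)·I.
Solving for I: (1 + 1/9)·I equals the remaining terms, so I = (9/10)·(-exp(-3*t)*sin(t)/3 - exp(-3*t)*cos(t)/9).

-3*exp(-3*t)*sin(t)/10 - exp(-3*t)*cos(t)/10 + C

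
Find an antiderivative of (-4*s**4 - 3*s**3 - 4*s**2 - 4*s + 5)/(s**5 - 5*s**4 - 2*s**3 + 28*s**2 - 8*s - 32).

-1291*log(s - 4)/120 + 2101*log(s - 2)/288 - 4*log(s + 1)/45 - 43*log(s + 2)/96 - 107/(24*s - 48) + C

Factor the denominator: (s - 4)*(s - 2)**2*(s + 1)*(s + 2).
Partial-fraction decomposition: -43/(96*(s + 2)) - 4/(45*(s + 1)) + 2101/(288*(s - 2)) + 107/(24*(s - 2)**2) - 1291/(120*(s - 4)).
Integrate each term; A/(s−a) gives A·log|s−a|; A/(s−a)² gives −A/(s−a).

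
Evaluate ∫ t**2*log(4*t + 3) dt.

Use integration by parts with u = log(4*t + 3), dv = t**2 dt.
Then du = 4/(4*t + 3) dt and v = t**3/3.

t**3*log(4*t + 3)/3 - t**3/9 + t**2/8 - 3*t/16 + 9*log(4*t + 3)/64 + C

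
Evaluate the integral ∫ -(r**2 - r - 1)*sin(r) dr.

Use integration by parts with u = r**2 - r - 1, dv = -sin(r) dr, so v = cos(r).
Apply parts 2 times (tabular method): alternate signs, differentiate u down to 0, integrate dv up.

r**2*cos(r) - 2*r*sin(r) - r*cos(r) + sin(r) - 3*cos(r) + C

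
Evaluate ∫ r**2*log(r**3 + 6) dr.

r**3*log(r**3 + 6)/3 - r**3/3 + 2*log(r**3 + 6) + C

Let u = r**3 + 6, so du = (3*r**2) dr.
The integral becomes (1/3)·∫ log(u) du; integrate by parts with u′=log(u), dv′=du.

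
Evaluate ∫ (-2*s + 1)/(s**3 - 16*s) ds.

-log(s)/16 - 7*log(s - 4)/32 + 9*log(s + 4)/32 + C

Factor the denominator: s*(s - 4)*(s + 4).
Partial-fraction decomposition: 9/(32*(s + 4)) - 7/(32*(s - 4)) - 1/(16*s).
Integrate each term: A/(s−a) contributes A·log|s−a|.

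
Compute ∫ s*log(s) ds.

s**2*log(s)/2 - s**2/4 + C

Use integration by parts with u = log(s), dv = s ds.
Then du = 1/s ds and v = s**2/2.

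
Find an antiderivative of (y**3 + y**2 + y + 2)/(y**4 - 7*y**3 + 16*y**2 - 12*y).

Factor the denominator: y*(y - 3)*(y - 2)**2.
Partial-fraction decomposition: -25/(2*(y - 2)) - 8/(y - 2)**2 + 41/(3*(y - 3)) - 1/(6*y).
Integrate each term; A/(y−a) gives A·log|y−a|; A/(y−a)² gives −A/(y−a).

-log(y)/6 + 41*log(y - 3)/3 - 25*log(y - 2)/2 + 8/(y - 2) + C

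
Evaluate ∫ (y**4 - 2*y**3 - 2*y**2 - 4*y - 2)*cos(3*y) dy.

Use integration by parts with u = y**4 - 2*y**3 - 2*y**2 - 4*y - 2, dv = cos(3*y) dy, so v = sin(3*y)/3.
Apply parts 4 times (tabular method): alternate signs, differentiate u down to 0, integrate dv up.

y**4*sin(3*y)/3 - 2*y**3*sin(3*y)/3 + 4*y**3*cos(3*y)/9 - 10*y**2*sin(3*y)/9 - 2*y**2*cos(3*y)/3 - 8*y*sin(3*y)/9 - 20*y*cos(3*y)/27 - 34*sin(3*y)/81 - 8*cos(3*y)/27 + C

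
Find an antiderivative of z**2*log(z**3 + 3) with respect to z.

z**3*log(z**3 + 3)/3 - z**3/3 + log(z**3 + 3) + C

Let u = z**3 + 3, so du = (3*z**2) dz.
The integral becomes (1/3)·∫ log(u) du; integrate by parts with u′=log(u), dv′=du.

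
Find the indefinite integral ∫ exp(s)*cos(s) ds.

Let I denote the integral. Integrate by parts with u = cos(s), dv = exp(s) ds, so v = exp(s): I = exp(s)*cos(s) + ∫ exp(s)*sin(s) ds.
Apply parts again with u = sin(s), dv = exp(s) ds: ∫ exp(s)*sin(s) ds = exp(s)*sin(s) − I. Substituting back brings back I: I = exp(s)*sin(s) + exp(s)*cos(s) − I.
Solving for I: (1 + 1)·I equals the remaining terms, so I = (1/2)·(exp(s)*sin(s) + exp(s)*cos(s)).

exp(s)*sin(s)/2 + exp(s)*cos(s)/2 + C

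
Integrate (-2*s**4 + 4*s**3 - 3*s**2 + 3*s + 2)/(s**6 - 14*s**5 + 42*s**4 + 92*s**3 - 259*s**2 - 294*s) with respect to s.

-log(s)/147 + 10169*log(s - 7)/508032 - 7*log(s - 3)/96 - 5*log(s + 1)/128 + 8*log(s + 2)/81 + 1777/(1008*s - 7056) + C

Factor the denominator: s*(s - 7)**2*(s - 3)*(s + 1)*(s + 2).
Partial-fraction decomposition: 8/(81*(s + 2)) - 5/(128*(s + 1)) - 7/(96*(s - 3)) + 10169/(508032*(s - 7)) - 1777/(1008*(s - 7)**2) - 1/(147*s).
Integrate each term; A/(s−a) gives A·log|s−a|; A/(s−a)² gives −A/(s−a).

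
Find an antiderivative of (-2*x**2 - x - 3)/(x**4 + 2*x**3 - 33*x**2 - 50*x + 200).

-29*log(x - 5)/135 + 13*log(x - 2)/126 - 31*log(x + 4)/54 + 24*log(x + 5)/35 + C

Factor the denominator: (x - 5)*(x - 2)*(x + 4)*(x + 5).
Partial-fraction decomposition: 24/(35*(x + 5)) - 31/(54*(x + 4)) + 13/(126*(x - 2)) - 29/(135*(x - 5)).
Integrate each term: A/(x−a) contributes A·log|x−a|.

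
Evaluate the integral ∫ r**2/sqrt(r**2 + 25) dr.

r*sqrt(r**2 + 25)/2 - 25*log(r + sqrt(r**2 + 25))/2 + C

Substitute r = 5·tan(θ), so dr = 5·sec(θ)^2 dθ and the radical becomes sqrt(r**2 + 25) = 5·sec(θ) by the Pythagorean identity.
Integrate the resulting trig expression in θ, then back-substitute tan(θ) = r/5, sec(θ) = sqrt(r**2 + 25)/5 (absorbing any constant into C).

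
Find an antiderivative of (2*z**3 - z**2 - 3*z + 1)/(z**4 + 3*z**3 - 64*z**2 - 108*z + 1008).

Factor the denominator: (z - 6)*(z - 4)*(z + 6)*(z + 7).
Partial-fraction decomposition: 713/(143*(z + 7)) - 449/(120*(z + 6)) - 101/(220*(z - 4)) + 379/(312*(z - 6)).
Integrate each term: A/(z−a) contributes A·log|z−a|.

379*log(z - 6)/312 - 101*log(z - 4)/220 - 449*log(z + 6)/120 + 713*log(z + 7)/143 + C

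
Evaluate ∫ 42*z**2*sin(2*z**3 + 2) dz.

-7*cos(2*z**3 + 2) + C

Let u = 2*z**3 + 2, so du = (6*z**2) dz.
Rewriting, the integral becomes 7·∫ sin(u) du = 7·-cos(u).
Substituting back, u = 2*z**3 + 2.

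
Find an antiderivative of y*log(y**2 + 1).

Let u = y**2 + 1, so du = (2*y) dy.
The integral becomes (1/2)·∫ log(u) du; integrate by parts with u′=log(u), dv′=du.

y**2*log(y**2 + 1)/2 - y**2/2 + log(y**2 + 1)/2 + C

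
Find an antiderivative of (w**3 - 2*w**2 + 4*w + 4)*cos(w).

Use integration by parts with u = w**3 - 2*w**2 + 4*w + 4, dv = cos(w) dw, so v = sin(w).
Apply parts 3 times (tabular method): alternate signs, differentiate u down to 0, integrate dv up.

w**3*sin(w) - 2*w**2*sin(w) + 3*w**2*cos(w) - 2*w*sin(w) - 4*w*cos(w) + 8*sin(w) - 2*cos(w) + C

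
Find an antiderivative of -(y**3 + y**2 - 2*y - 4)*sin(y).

y**3*cos(y) - 3*y**2*sin(y) + y**2*cos(y) - 2*y*sin(y) - 8*y*cos(y) + 8*sin(y) - 6*cos(y) + C

Use integration by parts with u = y**3 + y**2 - 2*y - 4, dv = -sin(y) dy, so v = cos(y).
Apply parts 3 times (tabular method): alternate signs, differentiate u down to 0, integrate dv up.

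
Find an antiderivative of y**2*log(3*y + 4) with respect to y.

y**3*log(3*y + 4)/3 - y**3/9 + 2*y**2/9 - 16*y/27 + 64*log(3*y + 4)/81 + C

Use integration by parts with u = log(3*y + 4), dv = y**2 dy.
Then du = 3/(3*y + 4) dy and v = y**3/3.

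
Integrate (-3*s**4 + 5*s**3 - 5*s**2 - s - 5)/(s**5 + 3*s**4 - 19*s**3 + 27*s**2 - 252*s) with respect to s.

5*log(s)/252 - 537*log(s - 4)/1100 - 9161*log(s + 7)/4466 - 6269*log(s**2 + 9)/26100 + 2311*atan(s/3)/4350 + C

Factor the denominator: s*(s - 4)*(s + 7)*(s**2 + 9).
Partial-fraction decomposition: -(6269*s - 20799)/(13050*(s**2 + 9)) - 9161/(4466*(s + 7)) - 537/(1100*(s - 4)) + 5/(252*s).
Integrate each term; A/(s−a) gives A·log|s−a|; the (Bs+D)/(s²+p²) term gives a log and an atan.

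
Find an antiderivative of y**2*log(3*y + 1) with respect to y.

y**3*log(3*y + 1)/3 - y**3/9 + y**2/18 - y/27 + log(3*y + 1)/81 + C

Use integration by parts with u = log(3*y + 1), dv = y**2 dy.
Then du = 3/(3*y + 1) dy and v = y**3/3.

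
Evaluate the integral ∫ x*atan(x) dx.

x**2*atan(x)/2 - x/2 + atan(x)/2 + C

Use integration by parts with u = arctan(x), dv = x dx.
Then du = 1/(x**2 + 1) dx.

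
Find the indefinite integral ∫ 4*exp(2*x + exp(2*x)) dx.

2*exp(exp(2*x)) + C

Let u = exp(2*x), so du = (2*exp(2*x)) dx.
Rewriting, the integral becomes 2·∫ e^u du = 2·e^u.
Substituting back, u = exp(2*x).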